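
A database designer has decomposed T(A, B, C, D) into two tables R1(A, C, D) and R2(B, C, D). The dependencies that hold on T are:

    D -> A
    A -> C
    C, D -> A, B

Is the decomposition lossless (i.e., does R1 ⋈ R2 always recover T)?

Yes

Common attributes: R1 ∩ R2 = {C, D}.
Closure of {C, D}: D → A applies, adding A; C, D → A, B applies, adding B. So (C, D)⁺ = {A, B, C, D}.
This closure contains every attribute of R1, so R1 ∩ R2 → R1. The join is lossless.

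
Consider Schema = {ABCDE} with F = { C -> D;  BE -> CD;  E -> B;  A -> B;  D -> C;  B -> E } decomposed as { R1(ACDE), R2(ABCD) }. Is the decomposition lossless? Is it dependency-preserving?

lossless but not dependency-preserving

Lossless test: (ACD)⁺ = {ABCDE}, which contains all of one fragment — lossless.
Dependency preservation: the restricted closure of {E} across the fragments never reaches {B}, so E → B cannot be enforced without a join — not preserved.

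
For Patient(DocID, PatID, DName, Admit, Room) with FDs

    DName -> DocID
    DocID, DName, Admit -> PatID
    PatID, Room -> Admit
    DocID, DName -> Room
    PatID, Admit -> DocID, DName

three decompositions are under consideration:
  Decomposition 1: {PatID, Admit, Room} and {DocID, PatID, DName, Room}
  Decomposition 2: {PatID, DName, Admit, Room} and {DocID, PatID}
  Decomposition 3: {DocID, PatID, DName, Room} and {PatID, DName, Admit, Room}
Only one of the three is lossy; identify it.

Decomposition 2

Decomposition 1: common = {PatID, Room}, closure = {DocID, PatID, DName, Admit, Room} → lossless.
Decomposition 2: common = {PatID}, closure = {PatID} → lossy.
Decomposition 3: common = {PatID, DName, Room}, closure = {DocID, PatID, DName, Admit, Room} → lossless.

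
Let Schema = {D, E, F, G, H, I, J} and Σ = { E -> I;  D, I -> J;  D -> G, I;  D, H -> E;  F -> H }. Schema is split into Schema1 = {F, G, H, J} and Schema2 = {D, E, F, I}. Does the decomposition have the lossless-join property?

Common attributes: Schema1 ∩ Schema2 = {F}.
Closure of {F}: F → H applies, adding H. So (F)⁺ = {F, H}.
The closure contains neither all of Schema1 = {F, G, H, J} nor all of Schema2 = {D, E, F, I}, so the common attributes are not a superkey of either fragment. The join is lossy.

No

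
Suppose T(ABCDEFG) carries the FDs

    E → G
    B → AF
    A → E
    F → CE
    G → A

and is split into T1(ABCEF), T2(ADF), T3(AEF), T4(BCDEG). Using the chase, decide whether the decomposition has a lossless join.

Chase test. Columns are ABCDEFG; row i has aⱼ where attribute j ∈ Ti, else bᵢⱼ.
Initial tableau (one row per fragment):
  row 1: a1 a2 a3 b14 a5 a6 b17
  row 2: a1 b22 b23 a4 b25 a6 b27
  row 3: a1 b32 b33 b34 a5 a6 b37
  row 4: b41 a2 a3 a4 a5 b46 a7
Rows 1 and 3 agree on E; apply E→G and equate their G entries.
Rows 1 and 4 agree on E; apply E→G and equate their G entries.
Rows 1 and 4 agree on B; apply B→AF and equate their AF entries.
Rows 1 and 2 agree on A; apply A→E and equate their E entries.
Rows 1 and 2 agree on F; apply F→CE and equate their CE entries.
Rows 1 and 3 agree on F; apply F→CE and equate their CE entries.
Rows 1 and 2 agree on E; apply E→G and equate their G entries.
Row 4 is now all distinguished symbols — the join is lossless.

Yes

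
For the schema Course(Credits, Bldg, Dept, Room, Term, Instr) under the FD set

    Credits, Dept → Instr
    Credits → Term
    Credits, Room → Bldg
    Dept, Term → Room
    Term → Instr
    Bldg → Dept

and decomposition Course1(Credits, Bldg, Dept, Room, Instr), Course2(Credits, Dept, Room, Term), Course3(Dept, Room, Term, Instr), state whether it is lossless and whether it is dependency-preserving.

Lossless test (chase): Rows 1 and 2 agree on Credits, Dept; apply Credits, Dept→Instr and equate their Instr entries. Rows 1 and 2 agree on Credits; apply Credits→Term and equate their Term entries. Rows 1 and 2 agree on Credits, Room; apply Credits, Room→Bldg and equate their Bldg entries. Row 1 is now all distinguished symbols — the join is lossless.
Dependency preservation: every FD's attributes lie within a single fragment, so each can be enforced locally — preserved.

lossless and dependency-preserving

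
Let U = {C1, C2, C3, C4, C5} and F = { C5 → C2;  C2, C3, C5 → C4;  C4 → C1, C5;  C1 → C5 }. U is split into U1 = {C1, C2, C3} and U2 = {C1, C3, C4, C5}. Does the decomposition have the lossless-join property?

Common attributes: U1 ∩ U2 = {C1, C3}.
Closure of {C1, C3}: C1 → C5 applies, adding C5; C5 → C2 applies, adding C2; C2, C3, C5 → C4 applies, adding C4. So (C1, C3)⁺ = {C1, C2, C3, C4, C5}.
This closure contains every attribute of U1, so U1 ∩ U2 → U1. The join is lossless.

Yes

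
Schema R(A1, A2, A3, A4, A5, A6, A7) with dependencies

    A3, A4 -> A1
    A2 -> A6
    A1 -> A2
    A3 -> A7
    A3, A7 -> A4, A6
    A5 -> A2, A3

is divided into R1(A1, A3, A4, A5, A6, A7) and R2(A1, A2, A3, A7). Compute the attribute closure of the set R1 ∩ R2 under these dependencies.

R1 ∩ R2 = {A1, A3, A7}.
A1 → A2 applies, adding A2
A3, A7 → A4, A6 applies, adding A4, A6
Closure: {A1, A2, A3, A4, A6, A7}.

A1, A2, A3, A4, A6, A7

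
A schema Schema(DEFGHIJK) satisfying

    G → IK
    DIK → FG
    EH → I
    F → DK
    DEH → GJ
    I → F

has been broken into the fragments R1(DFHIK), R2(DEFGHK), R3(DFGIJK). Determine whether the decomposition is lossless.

Chase test. Columns are DEFGHIJK; row i has aⱼ where attribute j ∈ Ri, else bᵢⱼ.
Initial tableau (one row per fragment):
  row 1: a1 b12 a3 b14 a5 a6 b17 a8
  row 2: a1 a2 a3 a4 a5 b26 b27 a8
  row 3: a1 b32 a3 a4 b35 a6 a7 a8
Rows 2 and 3 agree on G; apply G→IK and equate their IK entries.
Rows 1 and 2 agree on DIK; apply DIK→FG and equate their FG entries.
No row becomes fully distinguished — the join is lossy.

No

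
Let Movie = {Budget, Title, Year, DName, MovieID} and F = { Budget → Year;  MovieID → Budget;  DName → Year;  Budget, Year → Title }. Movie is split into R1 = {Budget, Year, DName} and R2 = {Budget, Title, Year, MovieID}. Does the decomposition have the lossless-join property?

Common attributes: R1 ∩ R2 = {Budget, Year}.
Closure of {Budget, Year}: Budget, Year → Title applies, adding Title. So (Budget, Year)⁺ = {Budget, Title, Year}.
The closure contains neither all of R1 = {Budget, Year, DName} nor all of R2 = {Budget, Title, Year, MovieID}, so the common attributes are not a superkey of either fragment. The join is lossy.

No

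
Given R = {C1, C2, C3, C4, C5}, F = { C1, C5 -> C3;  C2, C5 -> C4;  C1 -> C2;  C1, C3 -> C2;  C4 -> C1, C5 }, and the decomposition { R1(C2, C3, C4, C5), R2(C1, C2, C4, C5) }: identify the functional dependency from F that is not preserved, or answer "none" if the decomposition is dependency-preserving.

none

C1, C5 → C3: restricted closure across fragments reaches C3.
C2, C5 → C4 lies within R1.
C1 → C2 lies within R2.
C1, C3 → C2: restricted closure across fragments reaches C2.
C4 → C1, C5 lies within R2.
Every dependency is enforceable on the fragments, so the decomposition is dependency-preserving.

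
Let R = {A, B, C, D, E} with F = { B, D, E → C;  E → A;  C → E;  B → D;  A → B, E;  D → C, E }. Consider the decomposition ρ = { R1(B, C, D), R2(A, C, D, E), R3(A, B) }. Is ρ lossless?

Chase test. Columns are A, B, C, D, E; row i has aⱼ where attribute j ∈ Ri, else bᵢⱼ.
Initial tableau (one row per fragment):
  row 1: b11 a2 a3 a4 b15
  row 2: a1 b22 a3 a4 a5
  row 3: a1 a2 b33 b34 b35
Rows 1 and 2 agree on C; apply C→E and equate their E entries.
Rows 1 and 3 agree on B; apply B→D and equate their D entries.
Rows 2 and 3 agree on A; apply A→B, E and equate their B, E entries.
Rows 1 and 3 agree on D; apply D→C, E and equate their C, E entries.
Rows 1 and 2 agree on E; apply E→A and equate their A entries.
Row 1 is now all distinguished symbols — the join is lossless.

Yes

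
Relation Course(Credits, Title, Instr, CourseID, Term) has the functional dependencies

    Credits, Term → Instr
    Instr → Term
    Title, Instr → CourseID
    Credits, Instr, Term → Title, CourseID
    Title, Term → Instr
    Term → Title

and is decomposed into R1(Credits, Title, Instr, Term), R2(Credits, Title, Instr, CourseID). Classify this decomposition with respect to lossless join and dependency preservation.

lossless and dependency-preserving

Lossless test: (Credits, Title, Instr)⁺ = {Credits, Title, Instr, CourseID, Term}, which contains all of one fragment — lossless.
Dependency preservation: Credits, Instr, Term → Title, CourseID is not contained in any single fragment, but the restricted closure of its left-hand side across the fragments still reaches the right-hand side; the remaining FDs each lie inside some fragment. All dependencies are preserved.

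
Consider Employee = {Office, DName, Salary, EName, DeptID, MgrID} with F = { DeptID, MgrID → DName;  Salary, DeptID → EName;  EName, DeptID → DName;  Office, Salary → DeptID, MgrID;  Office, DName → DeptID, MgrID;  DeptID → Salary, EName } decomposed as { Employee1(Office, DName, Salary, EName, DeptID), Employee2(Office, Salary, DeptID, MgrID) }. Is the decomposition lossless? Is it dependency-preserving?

Lossless test: (Office, Salary, DeptID)⁺ = {Office, DName, Salary, EName, DeptID, MgrID}, which contains all of one fragment — lossless.
Dependency preservation: DeptID, MgrID → DName; Office, DName → DeptID, MgrID are not contained in any single fragment, but the restricted closure of each left-hand side across the fragments still reaches the right-hand side; the remaining FDs each lie inside some fragment. All dependencies are preserved.

lossless and dependency-preserving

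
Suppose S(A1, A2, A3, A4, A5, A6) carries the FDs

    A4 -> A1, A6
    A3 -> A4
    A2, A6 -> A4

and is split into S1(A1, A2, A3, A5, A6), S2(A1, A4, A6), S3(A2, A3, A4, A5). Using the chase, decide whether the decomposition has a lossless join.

Chase test. Columns are A1, A2, A3, A4, A5, A6; row i has aⱼ where attribute j ∈ Si, else bᵢⱼ.
Initial tableau (one row per fragment):
  row 1: a1 a2 a3 b14 a5 a6
  row 2: a1 b22 b23 a4 b25 a6
  row 3: b31 a2 a3 a4 a5 b36
Rows 2 and 3 agree on A4; apply A4→A1, A6 and equate their A1, A6 entries.
Rows 1 and 3 agree on A3; apply A3→A4 and equate their A4 entries.
Row 1 is now all distinguished symbols — the join is lossless.

Yes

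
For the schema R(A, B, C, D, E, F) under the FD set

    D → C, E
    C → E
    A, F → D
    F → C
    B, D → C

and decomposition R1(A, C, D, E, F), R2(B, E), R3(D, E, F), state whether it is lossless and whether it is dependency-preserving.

lossy but dependency-preserving

Lossless test (chase): Rows 1 and 3 agree on D; apply D→C, E and equate their C, E entries. No row becomes fully distinguished — the join is lossy.
Dependency preservation: B, D → C is not contained in any single fragment, but the restricted closure of its left-hand side across the fragments still reaches the right-hand side; the remaining FDs each lie inside some fragment. All dependencies are preserved.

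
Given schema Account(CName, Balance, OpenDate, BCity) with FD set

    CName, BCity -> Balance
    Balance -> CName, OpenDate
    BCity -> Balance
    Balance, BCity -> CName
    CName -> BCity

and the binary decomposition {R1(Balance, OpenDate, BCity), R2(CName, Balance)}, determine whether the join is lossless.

Yes

Common attributes: R1 ∩ R2 = {Balance}.
Closure of {Balance}: Balance → CName, OpenDate applies, adding CName, OpenDate; CName → BCity applies, adding BCity. So (Balance)⁺ = {CName, Balance, OpenDate, BCity}.
This closure contains every attribute of R1, so R1 ∩ R2 → R1. The join is lossless.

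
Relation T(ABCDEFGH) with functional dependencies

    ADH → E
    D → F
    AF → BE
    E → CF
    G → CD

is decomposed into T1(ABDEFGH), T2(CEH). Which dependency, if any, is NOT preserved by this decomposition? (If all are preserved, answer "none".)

G → CD

Check G → CD: no single fragment contains all of {CDG}, and the restricted closure of {G} across the fragments never reaches {CD}.
ADH → E is preserved.
D → F is preserved.
AF → BE is preserved.
E → CF is preserved.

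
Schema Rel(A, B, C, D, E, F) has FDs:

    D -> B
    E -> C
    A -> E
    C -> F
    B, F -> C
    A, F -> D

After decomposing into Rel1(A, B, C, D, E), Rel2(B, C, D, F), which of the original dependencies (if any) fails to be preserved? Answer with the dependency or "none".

none

D → B lies within Rel1.
E → C lies within Rel1.
A → E lies within Rel1.
C → F lies within Rel2.
B, F → C lies within Rel2.
A, F → D: restricted closure across fragments reaches D.
Every dependency is enforceable on the fragments, so the decomposition is dependency-preserving.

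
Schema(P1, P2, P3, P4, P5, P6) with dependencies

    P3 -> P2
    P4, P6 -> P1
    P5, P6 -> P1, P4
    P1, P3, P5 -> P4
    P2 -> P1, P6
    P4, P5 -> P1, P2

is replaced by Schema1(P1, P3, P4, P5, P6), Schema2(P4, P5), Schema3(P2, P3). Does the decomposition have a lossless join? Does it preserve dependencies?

Lossless test (chase): Rows 1 and 3 agree on P3; apply P3→P2 and equate their P2 entries. Rows 1 and 3 agree on P2; apply P2→P1, P6 and equate their P1, P6 entries. Rows 1 and 2 agree on P4, P5; apply P4, P5→P1, P2 and equate their P1, P2 entries. Rows 1 and 2 agree on P2; apply P2→P1, P6 and equate their P1, P6 entries. Row 1 is now all distinguished symbols — the join is lossless.
Dependency preservation: the restricted closure of {P2} across the fragments never reaches {P1, P6}, so P2 → P1, P6 cannot be enforced without a join — not preserved.

lossless but not dependency-preserving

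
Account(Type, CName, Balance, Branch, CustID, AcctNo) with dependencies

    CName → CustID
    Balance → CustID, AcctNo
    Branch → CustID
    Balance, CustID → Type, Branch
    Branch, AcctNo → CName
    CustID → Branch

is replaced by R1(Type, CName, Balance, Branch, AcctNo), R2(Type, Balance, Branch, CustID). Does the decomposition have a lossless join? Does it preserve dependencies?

lossless and dependency-preserving

Lossless test: (Type, Balance, Branch)⁺ = {Type, CName, Balance, Branch, CustID, AcctNo}, which contains all of one fragment — lossless.
Dependency preservation: CName → CustID; Balance → CustID, AcctNo are not contained in any single fragment, but the restricted closure of each left-hand side across the fragments still reaches the right-hand side; the remaining FDs each lie inside some fragment. All dependencies are preserved.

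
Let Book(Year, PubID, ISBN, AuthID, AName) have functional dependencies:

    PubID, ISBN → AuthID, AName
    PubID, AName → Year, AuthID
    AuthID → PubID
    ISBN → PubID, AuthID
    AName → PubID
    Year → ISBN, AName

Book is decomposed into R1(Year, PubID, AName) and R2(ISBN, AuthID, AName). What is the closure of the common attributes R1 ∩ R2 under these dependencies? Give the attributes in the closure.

Year, PubID, ISBN, AuthID, AName

R1 ∩ R2 = {AName}.
AName → PubID applies, adding PubID
PubID, AName → Year, AuthID applies, adding Year, AuthID
Year → ISBN, AName applies, adding ISBN
Closure: {Year, PubID, ISBN, AuthID, AName}.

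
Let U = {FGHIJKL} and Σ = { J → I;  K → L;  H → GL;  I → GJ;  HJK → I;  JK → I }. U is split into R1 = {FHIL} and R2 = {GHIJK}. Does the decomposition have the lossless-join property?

No

Common attributes: R1 ∩ R2 = {HI}.
Closure of {HI}: H → GL applies, adding GL; I → GJ applies, adding J. So (HI)⁺ = {GHIJL}.
The closure contains neither all of R1 = {FHIL} nor all of R2 = {GHIJK}, so the common attributes are not a superkey of either fragment. The join is lossy.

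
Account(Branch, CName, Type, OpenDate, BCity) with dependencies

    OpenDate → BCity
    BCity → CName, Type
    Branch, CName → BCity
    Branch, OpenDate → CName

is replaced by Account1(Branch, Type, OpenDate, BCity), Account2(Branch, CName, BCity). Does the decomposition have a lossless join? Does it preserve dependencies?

Lossless test: (Branch, BCity)⁺ = {Branch, CName, Type, BCity}, which contains all of one fragment — lossless.
Dependency preservation: BCity → CName, Type; Branch, OpenDate → CName are not contained in any single fragment, but the restricted closure of each left-hand side across the fragments still reaches the right-hand side; the remaining FDs each lie inside some fragment. All dependencies are preserved.

lossless and dependency-preserving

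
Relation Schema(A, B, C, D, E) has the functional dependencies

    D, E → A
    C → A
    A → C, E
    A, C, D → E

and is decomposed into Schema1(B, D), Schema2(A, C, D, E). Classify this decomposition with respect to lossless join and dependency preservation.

lossy but dependency-preserving

Lossless test: (D)⁺ = {D}, which is a superkey of neither fragment — lossy.
Dependency preservation: every FD's attributes lie within a single fragment, so each can be enforced locally — preserved.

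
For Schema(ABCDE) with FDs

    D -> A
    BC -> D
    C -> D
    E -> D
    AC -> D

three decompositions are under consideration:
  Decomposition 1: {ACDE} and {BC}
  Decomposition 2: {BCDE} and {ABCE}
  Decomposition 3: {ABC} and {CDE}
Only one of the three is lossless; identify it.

Decomposition 2

Decomposition 1: common = {C}, closure = {ACD} → lossy.
Decomposition 2: common = {BCE}, closure = {ABCDE} → lossless.
Decomposition 3: common = {C}, closure = {ACD} → lossy.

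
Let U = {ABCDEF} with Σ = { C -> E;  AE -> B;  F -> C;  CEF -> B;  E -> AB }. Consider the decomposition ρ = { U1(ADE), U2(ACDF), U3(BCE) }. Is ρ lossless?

Yes

Chase test. Columns are ABCDEF; row i has aⱼ where attribute j ∈ Ui, else bᵢⱼ.
Initial tableau (one row per fragment):
  row 1: a1 b12 b13 a4 a5 b16
  row 2: a1 b22 a3 a4 b25 a6
  row 3: b31 a2 a3 b34 a5 b36
Rows 2 and 3 agree on C; apply C→E and equate their E entries.
Rows 1 and 2 agree on AE; apply AE→B and equate their B entries.
Rows 1 and 3 agree on E; apply E→AB and equate their AB entries.
Row 2 is now all distinguished symbols — the join is lossless.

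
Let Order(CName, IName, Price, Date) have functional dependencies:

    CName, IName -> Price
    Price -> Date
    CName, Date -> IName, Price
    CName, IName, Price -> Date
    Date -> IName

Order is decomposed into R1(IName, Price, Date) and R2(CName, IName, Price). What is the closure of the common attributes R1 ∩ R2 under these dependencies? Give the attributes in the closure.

R1 ∩ R2 = {IName, Price}.
Price → Date applies, adding Date
Closure: {IName, Price, Date}.

IName, Price, Date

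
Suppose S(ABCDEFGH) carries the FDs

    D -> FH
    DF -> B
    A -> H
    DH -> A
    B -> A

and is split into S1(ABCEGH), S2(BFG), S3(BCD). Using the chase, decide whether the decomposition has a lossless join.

Chase test. Columns are ABCDEFGH; row i has aⱼ where attribute j ∈ Si, else bᵢⱼ.
Initial tableau (one row per fragment):
  row 1: a1 a2 a3 b14 a5 b16 a7 a8
  row 2: b21 a2 b23 b24 b25 a6 a7 b28
  row 3: b31 a2 a3 a4 b35 b36 b37 b38
Rows 1 and 2 agree on B; apply B→A and equate their A entries.
Rows 1 and 3 agree on B; apply B→A and equate their A entries.
Rows 1 and 2 agree on A; apply A→H and equate their H entries.
Rows 1 and 3 agree on A; apply A→H and equate their H entries.
No row becomes fully distinguished — the join is lossy.

No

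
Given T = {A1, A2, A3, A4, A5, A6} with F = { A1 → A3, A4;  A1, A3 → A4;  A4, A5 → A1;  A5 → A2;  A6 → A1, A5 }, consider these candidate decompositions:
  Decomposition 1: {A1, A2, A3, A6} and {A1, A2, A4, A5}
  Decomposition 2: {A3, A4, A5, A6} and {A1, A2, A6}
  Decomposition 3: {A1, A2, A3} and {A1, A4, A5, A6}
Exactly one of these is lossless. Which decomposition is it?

Decomposition 2

Decomposition 1: common = {A1, A2}, closure = {A1, A2, A3, A4} → lossy.
Decomposition 2: common = {A6}, closure = {A1, A2, A3, A4, A5, A6} → lossless.
Decomposition 3: common = {A1}, closure = {A1, A3, A4} → lossy.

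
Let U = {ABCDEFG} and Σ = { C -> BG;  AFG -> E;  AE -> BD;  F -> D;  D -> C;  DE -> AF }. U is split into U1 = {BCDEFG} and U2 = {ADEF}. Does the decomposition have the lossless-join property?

Yes

Common attributes: U1 ∩ U2 = {DEF}.
Closure of {DEF}: D → C applies, adding C; DE → AF applies, adding A; C → BG applies, adding BG. So (DEF)⁺ = {ABCDEFG}.
This closure contains every attribute of U1, so U1 ∩ U2 → U1. The join is lossless.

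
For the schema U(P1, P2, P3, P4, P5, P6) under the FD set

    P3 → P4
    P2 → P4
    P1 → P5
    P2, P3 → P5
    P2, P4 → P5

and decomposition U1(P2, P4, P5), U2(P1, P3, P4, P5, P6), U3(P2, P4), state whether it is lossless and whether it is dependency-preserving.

Lossless test (chase): Rows 1 and 3 agree on P2, P4; apply P2, P4→P5 and equate their P5 entries. No row becomes fully distinguished — the join is lossy.
Dependency preservation: P2, P3 → P5 is not contained in any single fragment, but the restricted closure of its left-hand side across the fragments still reaches the right-hand side; the remaining FDs each lie inside some fragment. All dependencies are preserved.

lossy but dependency-preserving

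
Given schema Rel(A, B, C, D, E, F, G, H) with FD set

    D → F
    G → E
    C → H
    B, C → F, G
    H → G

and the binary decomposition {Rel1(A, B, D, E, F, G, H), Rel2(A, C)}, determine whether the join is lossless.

Common attributes: Rel1 ∩ Rel2 = {A}.
No dependency enlarges {A}, so (A)⁺ = {A}.
The closure contains neither all of Rel1 = {A, B, D, E, F, G, H} nor all of Rel2 = {A, C}, so the common attributes are not a superkey of either fragment. The join is lossy.

No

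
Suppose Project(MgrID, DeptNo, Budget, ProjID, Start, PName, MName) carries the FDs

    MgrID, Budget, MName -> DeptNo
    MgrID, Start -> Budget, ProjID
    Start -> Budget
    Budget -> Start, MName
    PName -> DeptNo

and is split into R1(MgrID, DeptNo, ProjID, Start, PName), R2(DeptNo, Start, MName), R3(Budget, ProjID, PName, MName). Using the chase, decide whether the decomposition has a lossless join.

Chase test. Columns are MgrID, DeptNo, Budget, ProjID, Start, PName, MName; row i has aⱼ where attribute j ∈ Ri, else bᵢⱼ.
Initial tableau (one row per fragment):
  row 1: a1 a2 b13 a4 a5 a6 b17
  row 2: b21 a2 b23 b24 a5 b26 a7
  row 3: b31 b32 a3 a4 b35 a6 a7
Rows 1 and 2 agree on Start; apply Start→Budget and equate their Budget entries.
Rows 1 and 2 agree on Budget; apply Budget→Start, MName and equate their Start, MName entries.
Rows 1 and 3 agree on PName; apply PName→DeptNo and equate their DeptNo entries.
No row becomes fully distinguished — the join is lossy.

No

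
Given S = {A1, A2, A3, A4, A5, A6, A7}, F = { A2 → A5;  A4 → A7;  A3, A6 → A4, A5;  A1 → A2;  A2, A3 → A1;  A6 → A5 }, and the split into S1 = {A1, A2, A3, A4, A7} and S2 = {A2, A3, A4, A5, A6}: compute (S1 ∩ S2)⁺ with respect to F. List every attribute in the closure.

S1 ∩ S2 = {A2, A3, A4}.
A2 → A5 applies, adding A5
A4 → A7 applies, adding A7
A2, A3 → A1 applies, adding A1
Closure: {A1, A2, A3, A4, A5, A7}.

A1, A2, A3, A4, A5, A7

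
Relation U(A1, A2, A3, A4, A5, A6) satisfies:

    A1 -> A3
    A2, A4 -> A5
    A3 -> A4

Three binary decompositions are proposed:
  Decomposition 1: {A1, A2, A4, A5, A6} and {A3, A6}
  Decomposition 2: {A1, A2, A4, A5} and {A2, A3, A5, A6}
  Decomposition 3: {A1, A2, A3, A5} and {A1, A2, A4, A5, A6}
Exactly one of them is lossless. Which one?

Decomposition 3

Decomposition 1: common = {A6}, closure = {A6} → lossy.
Decomposition 2: common = {A2, A5}, closure = {A2, A5} → lossy.
Decomposition 3: common = {A1, A2, A5}, closure = {A1, A2, A3, A4, A5} → lossless.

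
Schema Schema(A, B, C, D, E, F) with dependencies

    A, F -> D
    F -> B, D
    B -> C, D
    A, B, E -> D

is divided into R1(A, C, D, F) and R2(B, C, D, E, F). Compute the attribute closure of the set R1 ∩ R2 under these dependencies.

B, C, D, F

R1 ∩ R2 = {C, D, F}.
F → B, D applies, adding B
Closure: {B, C, D, F}.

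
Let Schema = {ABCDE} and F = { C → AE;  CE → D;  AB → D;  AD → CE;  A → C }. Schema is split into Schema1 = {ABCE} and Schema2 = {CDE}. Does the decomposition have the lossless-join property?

Yes

Common attributes: Schema1 ∩ Schema2 = {CE}.
Closure of {CE}: C → AE applies, adding A; CE → D applies, adding D. So (CE)⁺ = {ACDE}.
This closure contains every attribute of Schema2, so Schema1 ∩ Schema2 → Schema2. The join is lossless.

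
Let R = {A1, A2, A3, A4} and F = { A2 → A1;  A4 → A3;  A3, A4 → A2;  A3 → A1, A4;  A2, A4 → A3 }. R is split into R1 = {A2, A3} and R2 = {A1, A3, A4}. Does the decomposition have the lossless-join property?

Common attributes: R1 ∩ R2 = {A3}.
Closure of {A3}: A3 → A1, A4 applies, adding A1, A4; A3, A4 → A2 applies, adding A2. So (A3)⁺ = {A1, A2, A3, A4}.
This closure contains every attribute of R1, so R1 ∩ R2 → R1. The join is lossless.

Yes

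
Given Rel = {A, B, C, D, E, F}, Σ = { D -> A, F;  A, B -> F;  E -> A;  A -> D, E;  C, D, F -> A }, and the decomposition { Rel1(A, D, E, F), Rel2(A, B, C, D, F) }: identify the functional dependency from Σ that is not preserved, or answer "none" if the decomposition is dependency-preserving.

D → A, F lies within Rel1.
A, B → F lies within Rel2.
E → A lies within Rel1.
A → D, E lies within Rel1.
C, D, F → A lies within Rel2.
Every dependency is enforceable on the fragments, so the decomposition is dependency-preserving.

none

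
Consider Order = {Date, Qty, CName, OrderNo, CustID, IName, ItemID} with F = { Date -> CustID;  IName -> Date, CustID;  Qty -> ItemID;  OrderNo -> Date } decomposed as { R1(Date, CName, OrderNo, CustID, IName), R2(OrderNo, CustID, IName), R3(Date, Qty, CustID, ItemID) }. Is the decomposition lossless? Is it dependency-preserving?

lossy but dependency-preserving

Lossless test (chase): Rows 1 and 2 agree on IName; apply IName→Date, CustID and equate their Date, CustID entries. No row becomes fully distinguished — the join is lossy.
Dependency preservation: every FD's attributes lie within a single fragment, so each can be enforced locally — preserved.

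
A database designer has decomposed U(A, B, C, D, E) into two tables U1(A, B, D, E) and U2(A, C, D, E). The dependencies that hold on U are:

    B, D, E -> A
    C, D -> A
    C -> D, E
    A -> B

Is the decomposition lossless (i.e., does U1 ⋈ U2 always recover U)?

Yes

Common attributes: U1 ∩ U2 = {A, D, E}.
Closure of {A, D, E}: A → B applies, adding B. So (A, D, E)⁺ = {A, B, D, E}.
This closure contains every attribute of U1, so U1 ∩ U2 → U1. The join is lossless.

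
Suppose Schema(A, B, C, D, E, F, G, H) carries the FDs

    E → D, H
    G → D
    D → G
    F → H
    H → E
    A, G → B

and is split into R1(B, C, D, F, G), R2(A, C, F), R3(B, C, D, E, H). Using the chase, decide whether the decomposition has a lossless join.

No

Chase test. Columns are A, B, C, D, E, F, G, H; row i has aⱼ where attribute j ∈ Ri, else bᵢⱼ.
Initial tableau (one row per fragment):
  row 1: b11 a2 a3 a4 b15 a6 a7 b18
  row 2: a1 b22 a3 b24 b25 a6 b27 b28
  row 3: b31 a2 a3 a4 a5 b36 b37 a8
Rows 1 and 3 agree on D; apply D→G and equate their G entries.
Rows 1 and 2 agree on F; apply F→H and equate their H entries.
Rows 1 and 2 agree on H; apply H→E and equate their E entries.
Rows 1 and 2 agree on E; apply E→D, H and equate their D, H entries.
Rows 1 and 2 agree on D; apply D→G and equate their G entries.
No row becomes fully distinguished — the join is lossy.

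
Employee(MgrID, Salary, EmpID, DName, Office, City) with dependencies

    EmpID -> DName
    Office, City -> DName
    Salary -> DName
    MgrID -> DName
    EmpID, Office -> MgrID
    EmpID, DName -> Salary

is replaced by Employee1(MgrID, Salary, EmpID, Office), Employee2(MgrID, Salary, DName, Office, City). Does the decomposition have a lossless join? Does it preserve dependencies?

lossy but dependency-preserving

Lossless test: (MgrID, Salary, Office)⁺ = {MgrID, Salary, DName, Office}, which is a superkey of neither fragment — lossy.
Dependency preservation: EmpID → DName; EmpID, DName → Salary are not contained in any single fragment, but the restricted closure of each left-hand side across the fragments still reaches the right-hand side; the remaining FDs each lie inside some fragment. All dependencies are preserved.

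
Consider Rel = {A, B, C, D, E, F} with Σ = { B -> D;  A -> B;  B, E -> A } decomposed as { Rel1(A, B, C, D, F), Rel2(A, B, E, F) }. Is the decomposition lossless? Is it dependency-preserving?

lossy but dependency-preserving

Lossless test: (A, B, F)⁺ = {A, B, D, F}, which is a superkey of neither fragment — lossy.
Dependency preservation: every FD's attributes lie within a single fragment, so each can be enforced locally — preserved.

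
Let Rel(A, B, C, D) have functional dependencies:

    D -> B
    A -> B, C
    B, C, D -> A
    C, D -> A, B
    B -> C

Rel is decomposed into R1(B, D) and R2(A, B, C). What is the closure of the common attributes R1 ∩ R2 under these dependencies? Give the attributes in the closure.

B, C

R1 ∩ R2 = {B}.
B → C applies, adding C
Closure: {B, C}.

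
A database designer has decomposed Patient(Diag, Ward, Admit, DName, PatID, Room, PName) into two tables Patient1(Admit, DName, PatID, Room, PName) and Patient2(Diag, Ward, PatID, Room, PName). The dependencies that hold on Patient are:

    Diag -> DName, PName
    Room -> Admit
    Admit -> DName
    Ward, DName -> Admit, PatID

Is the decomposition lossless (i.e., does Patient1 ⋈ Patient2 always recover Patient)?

Common attributes: Patient1 ∩ Patient2 = {PatID, Room, PName}.
Closure of {PatID, Room, PName}: Room → Admit applies, adding Admit; Admit → DName applies, adding DName. So (PatID, Room, PName)⁺ = {Admit, DName, PatID, Room, PName}.
This closure contains every attribute of Patient1, so Patient1 ∩ Patient2 → Patient1. The join is lossless.

Yes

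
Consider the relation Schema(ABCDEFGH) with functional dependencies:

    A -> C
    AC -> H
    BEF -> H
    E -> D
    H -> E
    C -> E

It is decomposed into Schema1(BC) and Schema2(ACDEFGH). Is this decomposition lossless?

Common attributes: Schema1 ∩ Schema2 = {C}.
Closure of {C}: C → E applies, adding E; E → D applies, adding D. So (C)⁺ = {CDE}.
The closure contains neither all of Schema1 = {BC} nor all of Schema2 = {ACDEFGH}, so the common attributes are not a superkey of either fragment. The join is lossy.

No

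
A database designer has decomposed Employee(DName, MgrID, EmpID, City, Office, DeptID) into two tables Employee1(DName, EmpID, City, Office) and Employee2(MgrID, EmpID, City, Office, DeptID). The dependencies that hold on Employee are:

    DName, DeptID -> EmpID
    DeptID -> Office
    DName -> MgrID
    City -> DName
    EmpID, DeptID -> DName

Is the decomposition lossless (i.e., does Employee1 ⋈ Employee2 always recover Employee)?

Yes

Common attributes: Employee1 ∩ Employee2 = {EmpID, City, Office}.
Closure of {EmpID, City, Office}: City → DName applies, adding DName; DName → MgrID applies, adding MgrID. So (EmpID, City, Office)⁺ = {DName, MgrID, EmpID, City, Office}.
This closure contains every attribute of Employee1, so Employee1 ∩ Employee2 → Employee1. The join is lossless.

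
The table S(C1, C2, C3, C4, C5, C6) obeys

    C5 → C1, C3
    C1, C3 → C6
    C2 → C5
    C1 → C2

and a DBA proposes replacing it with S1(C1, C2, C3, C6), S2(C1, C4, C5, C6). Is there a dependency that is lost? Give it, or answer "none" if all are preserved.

none

C5 → C1, C3: restricted closure across fragments reaches C1, C3.
C1, C3 → C6 lies within S1.
C2 → C5: restricted closure across fragments reaches C5.
C1 → C2 lies within S1.
Every dependency is enforceable on the fragments, so the decomposition is dependency-preserving.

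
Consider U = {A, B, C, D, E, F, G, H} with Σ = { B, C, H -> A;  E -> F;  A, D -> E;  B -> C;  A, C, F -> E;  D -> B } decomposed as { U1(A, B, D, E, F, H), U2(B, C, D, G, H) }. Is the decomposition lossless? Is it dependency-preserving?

Lossless test: (B, D, H)⁺ = {A, B, C, D, E, F, H}, which contains all of one fragment — lossless.
Dependency preservation: the restricted closure of {A, C, F} across the fragments never reaches {E}, so A, C, F → E cannot be enforced without a join — not preserved.

lossless but not dependency-preserving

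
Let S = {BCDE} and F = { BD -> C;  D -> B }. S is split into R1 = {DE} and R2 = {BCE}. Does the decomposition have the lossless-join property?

No

Common attributes: R1 ∩ R2 = {E}.
No dependency enlarges {E}, so (E)⁺ = {E}.
The closure contains neither all of R1 = {DE} nor all of R2 = {BCE}, so the common attributes are not a superkey of either fragment. The join is lossy.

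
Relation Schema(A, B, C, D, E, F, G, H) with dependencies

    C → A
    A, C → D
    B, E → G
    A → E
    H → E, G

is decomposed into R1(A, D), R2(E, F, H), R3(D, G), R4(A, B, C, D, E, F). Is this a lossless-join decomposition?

Chase test. Columns are A, B, C, D, E, F, G, H; row i has aⱼ where attribute j ∈ Ri, else bᵢⱼ.
Initial tableau (one row per fragment):
  row 1: a1 b12 b13 a4 b15 b16 b17 b18
  row 2: b21 b22 b23 b24 a5 a6 b27 a8
  row 3: b31 b32 b33 a4 b35 b36 a7 b38
  row 4: a1 a2 a3 a4 a5 a6 b47 b48
Rows 1 and 4 agree on A; apply A→E and equate their E entries.
No row becomes fully distinguished — the join is lossy.

No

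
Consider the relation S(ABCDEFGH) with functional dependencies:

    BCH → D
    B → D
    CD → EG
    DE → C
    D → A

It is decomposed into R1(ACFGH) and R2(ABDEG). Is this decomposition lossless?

Common attributes: R1 ∩ R2 = {AG}.
No dependency enlarges {AG}, so (AG)⁺ = {AG}.
The closure contains neither all of R1 = {ACFGH} nor all of R2 = {ABDEG}, so the common attributes are not a superkey of either fragment. The join is lossy.

No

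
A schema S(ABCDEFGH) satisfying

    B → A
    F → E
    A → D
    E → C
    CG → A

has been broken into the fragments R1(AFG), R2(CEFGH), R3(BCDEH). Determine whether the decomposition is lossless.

Chase test. Columns are ABCDEFGH; row i has aⱼ where attribute j ∈ Ri, else bᵢⱼ.
Initial tableau (one row per fragment):
  row 1: a1 b12 b13 b14 b15 a6 a7 b18
  row 2: b21 b22 a3 b24 a5 a6 a7 a8
  row 3: b31 a2 a3 a4 a5 b36 b37 a8
Rows 1 and 2 agree on F; apply F→E and equate their E entries.
Rows 1 and 2 agree on E; apply E→C and equate their C entries.
Rows 1 and 2 agree on CG; apply CG→A and equate their A entries.
Rows 1 and 2 agree on A; apply A→D and equate their D entries.
No row becomes fully distinguished — the join is lossy.

No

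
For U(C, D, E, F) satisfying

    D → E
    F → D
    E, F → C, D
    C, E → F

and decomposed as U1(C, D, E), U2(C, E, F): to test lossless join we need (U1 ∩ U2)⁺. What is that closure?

U1 ∩ U2 = {C, E}.
C, E → F applies, adding F
F → D applies, adding D
Closure: {C, D, E, F}.

C, D, E, F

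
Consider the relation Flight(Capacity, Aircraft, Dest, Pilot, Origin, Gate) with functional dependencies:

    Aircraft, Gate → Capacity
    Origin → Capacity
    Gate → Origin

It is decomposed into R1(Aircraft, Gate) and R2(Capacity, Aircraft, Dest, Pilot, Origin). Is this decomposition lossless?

Common attributes: R1 ∩ R2 = {Aircraft}.
No dependency enlarges {Aircraft}, so (Aircraft)⁺ = {Aircraft}.
The closure contains neither all of R1 = {Aircraft, Gate} nor all of R2 = {Capacity, Aircraft, Dest, Pilot, Origin}, so the common attributes are not a superkey of either fragment. The join is lossy.

No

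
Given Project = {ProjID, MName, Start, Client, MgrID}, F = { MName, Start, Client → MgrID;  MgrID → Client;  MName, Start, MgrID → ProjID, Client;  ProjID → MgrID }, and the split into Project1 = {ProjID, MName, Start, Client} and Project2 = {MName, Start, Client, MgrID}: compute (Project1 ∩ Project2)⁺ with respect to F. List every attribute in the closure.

ProjID, MName, Start, Client, MgrID

Project1 ∩ Project2 = {MName, Start, Client}.
MName, Start, Client → MgrID applies, adding MgrID
MName, Start, MgrID → ProjID, Client applies, adding ProjID
Closure: {ProjID, MName, Start, Client, MgrID}.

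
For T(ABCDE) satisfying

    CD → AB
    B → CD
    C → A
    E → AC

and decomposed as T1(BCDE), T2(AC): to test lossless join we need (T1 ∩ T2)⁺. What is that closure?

AC

T1 ∩ T2 = {C}.
C → A applies, adding A
Closure: {AC}.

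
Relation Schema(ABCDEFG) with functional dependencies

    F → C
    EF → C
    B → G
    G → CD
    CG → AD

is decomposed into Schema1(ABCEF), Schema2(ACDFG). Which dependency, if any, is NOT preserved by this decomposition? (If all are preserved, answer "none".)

B → G

Check B → G: no single fragment contains all of {BG}, and the restricted closure of {B} across the fragments never reaches {G}.
F → C is preserved.
EF → C is preserved.
G → CD is preserved.
CG → AD is preserved.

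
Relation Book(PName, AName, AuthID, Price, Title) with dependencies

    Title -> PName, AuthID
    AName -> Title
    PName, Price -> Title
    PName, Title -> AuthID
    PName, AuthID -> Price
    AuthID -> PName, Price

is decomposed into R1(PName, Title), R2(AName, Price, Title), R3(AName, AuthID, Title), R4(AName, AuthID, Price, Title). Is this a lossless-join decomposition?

Yes

Chase test. Columns are PName, AName, AuthID, Price, Title; row i has aⱼ where attribute j ∈ Ri, else bᵢⱼ.
Initial tableau (one row per fragment):
  row 1: a1 b12 b13 b14 a5
  row 2: b21 a2 b23 a4 a5
  row 3: b31 a2 a3 b34 a5
  row 4: b41 a2 a3 a4 a5
Rows 1 and 2 agree on Title; apply Title→PName, AuthID and equate their PName, AuthID entries.
Rows 1 and 3 agree on Title; apply Title→PName, AuthID and equate their PName, AuthID entries.
Rows 1 and 4 agree on Title; apply Title→PName, AuthID and equate their PName, AuthID entries.
Rows 1 and 2 agree on PName, AuthID; apply PName, AuthID→Price and equate their Price entries.
Rows 1 and 3 agree on PName, AuthID; apply PName, AuthID→Price and equate their Price entries.
Row 2 is now all distinguished symbols — the join is lossless.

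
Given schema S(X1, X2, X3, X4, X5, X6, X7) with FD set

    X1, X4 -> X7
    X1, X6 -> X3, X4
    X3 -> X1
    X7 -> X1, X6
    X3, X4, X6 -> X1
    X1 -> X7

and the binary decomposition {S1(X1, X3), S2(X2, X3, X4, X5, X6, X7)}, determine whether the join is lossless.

Common attributes: S1 ∩ S2 = {X3}.
Closure of {X3}: X3 → X1 applies, adding X1; X1 → X7 applies, adding X7; X7 → X1, X6 applies, adding X6; X1, X6 → X3, X4 applies, adding X4. So (X3)⁺ = {X1, X3, X4, X6, X7}.
This closure contains every attribute of S1, so S1 ∩ S2 → S1. The join is lossless.

Yes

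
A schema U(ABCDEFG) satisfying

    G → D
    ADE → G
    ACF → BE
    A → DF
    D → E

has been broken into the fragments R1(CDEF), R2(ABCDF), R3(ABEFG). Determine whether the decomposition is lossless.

Chase test. Columns are ABCDEFG; row i has aⱼ where attribute j ∈ Ri, else bᵢⱼ.
Initial tableau (one row per fragment):
  row 1: b11 b12 a3 a4 a5 a6 b17
  row 2: a1 a2 a3 a4 b25 a6 b27
  row 3: a1 a2 b33 b34 a5 a6 a7
Rows 2 and 3 agree on A; apply A→DF and equate their DF entries.
Rows 1 and 2 agree on D; apply D→E and equate their E entries.
Rows 2 and 3 agree on ADE; apply ADE→G and equate their G entries.
Row 2 is now all distinguished symbols — the join is lossless.

Yes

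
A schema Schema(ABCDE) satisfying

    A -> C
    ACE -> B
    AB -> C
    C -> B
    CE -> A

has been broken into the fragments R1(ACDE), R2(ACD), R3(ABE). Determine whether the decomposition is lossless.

Yes

Chase test. Columns are ABCDE; row i has aⱼ where attribute j ∈ Ri, else bᵢⱼ.
Initial tableau (one row per fragment):
  row 1: a1 b12 a3 a4 a5
  row 2: a1 b22 a3 a4 b25
  row 3: a1 a2 b33 b34 a5
Rows 1 and 3 agree on A; apply A→C and equate their C entries.
Rows 1 and 3 agree on ACE; apply ACE→B and equate their B entries.
Rows 1 and 2 agree on C; apply C→B and equate their B entries.
Row 1 is now all distinguished symbols — the join is lossless.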